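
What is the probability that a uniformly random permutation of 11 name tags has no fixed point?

D(n) = (n-1)(D(n-1) + D(n-2)), D(0)=1, D(1)=0.
Building up: D(2)=1, D(3)=2, D(4)=9, D(5)=44, D(6)=265, D(7)=1854, D(8)=14833, D(9)=133496, D(10)=1334961, D(11)=14684570.
Total arrangements: 11! = 39916800.
Probability = D(11)/11! = 1468457/3991680.

Final answer: D(11)/11! = 14684570/39916800 = 0.367879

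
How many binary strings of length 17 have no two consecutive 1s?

Let a(n) count valid strings. If the last bit is 0 the prefix is any valid string of length n-1; if it is 1 the string must end in 01 with a valid prefix of length n-2. So a(n) = a(n-1) + a(n-2), a(1)=2, a(2)=3.
Computing successive values: a(1)=2, a(2)=3, a(3)=5, a(4)=8, a(5)=13, a(6)=21, a(7)=34, a(8)=55, a(9)=89, a(10)=144, a(11)=233, a(12)=377, a(13)=610, a(14)=987, a(15)=1597, a(16)=2584, a(17)=4181.

Final answer: 4181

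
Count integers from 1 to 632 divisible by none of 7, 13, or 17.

|div by 7|=90, |div by 13|=48, |div by 17|=37.
|div by 7&13|=6, |div by 7&17|=5, |div by 13&17|=2, |div by all|=0.
By inclusion-exclusion, divisible by at least one: 90+48+37-6-5-2+0 = 162.
Not divisible by any: 632 - 162.

Final answer: 470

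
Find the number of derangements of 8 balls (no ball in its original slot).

Use the recurrence D(n) = (n-1)(D(n-1) + D(n-2)) with D(0)=1, D(1)=0.
D(2) = 1 x (0 + 1) = 1
D(3) = 2 x (1 + 0) = 2
D(4) = 3 x (2 + 1) = 9
D(5) = 4 x (9 + 2) = 44
D(6) = 5 x (44 + 9) = 265
D(7) = 6 x (265 + 44) = 1854
D(8) = 7 x (D(7) + D(6)) = 7 x (1854 + 265)

Final answer: D(8) = 14833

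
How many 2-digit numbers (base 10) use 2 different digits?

First digit: 9 (not 0). Second: 9 (not first). Third: 8, etc.
Total: 9 x 9.

Final answer: 81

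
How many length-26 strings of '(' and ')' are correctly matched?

The structures are counted by the Catalan number C_n. Here n = 13 (pairs).
C_n = C(2n,n)/(n+1), so C_{13} = C(26,13)/14 = 10400600/14.

Final answer: C_{13} = 742900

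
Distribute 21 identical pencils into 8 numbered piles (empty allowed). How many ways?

Stars and bars: C(n+k-1, k-1) = C(28,7).

Final answer: C(28,7) = 1184040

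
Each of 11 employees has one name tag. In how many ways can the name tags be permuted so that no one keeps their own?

Derangements satisfy D(n) = (n-1)(D(n-1) + D(n-2)), starting from D(0)=1, D(1)=0.
D(2) = 1 x (0 + 1) = 1
D(3) = 2 x (1 + 0) = 2
D(4) = 3 x (2 + 1) = 9
D(5) = 4 x (9 + 2) = 44
D(6) = 5 x (44 + 9) = 265
D(7) = 6 x (265 + 44) = 1854
D(8) = 7 x (1854 + 265) = 14833
D(9) = 8 x (14833 + 1854) = 133496
D(10) = 9 x (133496 + 14833) = 1334961
D(11) = 10 x (D(10) + D(9)) = 10 x (1334961 + 133496)

Final answer: D(11) = 14684570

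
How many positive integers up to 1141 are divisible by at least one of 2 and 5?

Multiples of 2: 570. Multiples of 5: 228. Of both (lcm=10): 114.
By inclusion-exclusion: 570 + 228 - 114.

Final answer: 684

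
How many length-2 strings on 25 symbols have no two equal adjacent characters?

First character: 25 choices. Each subsequent: 24 choices (must differ from the previous one).
Total: 25 x 24^1.

Final answer: 25 x 24^{1} = 600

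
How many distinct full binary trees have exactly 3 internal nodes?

This is counted by the nth Catalan number C_n. Here n = 3.
C_n = (2n)!/(n!(n+1)!), so C_{3} = 6!/(3! x 4!) = C(6,3)/4 = 20/4.

Final answer: C_{3} = 5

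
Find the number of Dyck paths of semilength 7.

Total monotonic paths to (7,7): C(14,7) = 3432.
Paths that cross above y=x (reflection bijection): C(14,8) = 3003.
Valid Dyck paths: 3432 - 3003.
(Check: C(14,7) - C(14,8) = C(14,7)/8, the Catalan number C_{7}.)

Final answer: C_{7} = 429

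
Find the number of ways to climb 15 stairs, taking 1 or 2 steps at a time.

Condition on the final move: it is a 1-step (f(n-1) ways to get there) or a 2-step (f(n-2) ways), so f(n) = f(n-1) + f(n-2), with f(1)=1, f(2)=2.
Computing successive values: f(1)=1, f(2)=2, f(3)=3, f(4)=5, f(5)=8, f(6)=13, f(7)=21, f(8)=34, f(9)=55, f(10)=89, f(11)=144, f(12)=233, f(13)=377, f(14)=610, f(15)=987.

Final answer: 987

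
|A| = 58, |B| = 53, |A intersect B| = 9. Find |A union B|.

|A union B| = |A| + |B| - |A intersect B| = 58 + 53 - 9.

Final answer: 102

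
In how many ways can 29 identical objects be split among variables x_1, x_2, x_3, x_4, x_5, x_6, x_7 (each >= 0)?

Stars and bars with 29 stars and 6 bars:
C(29+7-1, 7-1) = C(35,6).

Final answer: C(35,6) = 1623160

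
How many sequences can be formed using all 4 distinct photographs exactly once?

The number of ways to arrange 4 distinct objects is 4!.

Final answer: 4! = 24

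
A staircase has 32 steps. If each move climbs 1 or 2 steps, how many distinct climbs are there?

Let f(n) be the number of climbs. Removing the last move (1 or 2 steps) gives f(n) = f(n-1) + f(n-2); base cases f(1)=1, f(2)=2.
Building up term by term: f(1)=1, f(2)=2, f(3)=3, f(4)=5, f(5)=8, f(6)=13, f(7)=21, f(8)=34, f(9)=55, f(10)=89, f(11)=144, f(12)=233, f(13)=377, f(14)=610, f(15)=987, f(16)=1597, f(17)=2584, f(18)=4181, f(19)=6765, f(20)=10946, f(21)=17711, f(22)=28657, f(23)=46368, f(24)=75025, f(25)=121393, f(26)=196418, f(27)=317811, f(28)=514229, f(29)=832040, f(30)=1346269, f(31)=2178309, f(32)=3524578.

Final answer: 3524578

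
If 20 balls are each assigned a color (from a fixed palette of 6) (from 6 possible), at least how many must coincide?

There are 6 possible values for color (from a fixed palette of 6). With 20 balls and 6 categories, by pigeonhole: ceiling(20/6).

Final answer: 4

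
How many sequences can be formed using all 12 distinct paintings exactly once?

The number of ways to arrange 12 distinct objects is 12!.

Final answer: 12! = 479001600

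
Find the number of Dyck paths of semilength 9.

Total monotonic paths to (9,9): C(18,9) = 48620.
By the reflection principle, paths that go above the diagonal number C(18,10) = 43758.
Valid Dyck paths: 48620 - 43758.
(This is the Catalan number C_{9}.)

Final answer: C_{9} = 4862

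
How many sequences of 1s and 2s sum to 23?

Condition on the final move: it is a 1-step (f(n-1) ways to get there) or a 2-step (f(n-2) ways), so f(n) = f(n-1) + f(n-2), with f(1)=1, f(2)=2.
Iterating the recurrence: f(1)=1, f(2)=2, f(3)=3, f(4)=5, f(5)=8, f(6)=13, f(7)=21, f(8)=34, f(9)=55, f(10)=89, f(11)=144, f(12)=233, f(13)=377, f(14)=610, f(15)=987, f(16)=1597, f(17)=2584, f(18)=4181, f(19)=6765, f(20)=10946, f(21)=17711, f(22)=28657, f(23)=46368.

Final answer: 46368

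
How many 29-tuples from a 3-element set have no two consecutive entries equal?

Let g(n) count such strings. g(1) = 3, and each valid string of length n-1 extends in 2 ways (any symbol but the last), so g(n) = 2 g(n-1).
Total: g(29) = 3 x 2^28.

Final answer: 3 x 2^{28} = 805306368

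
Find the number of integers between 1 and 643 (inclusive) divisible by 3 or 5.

Multiples of 3: 214. Multiples of 5: 128. Of both (lcm=15): 42.
By inclusion-exclusion: 214 + 128 - 42.

Final answer: 300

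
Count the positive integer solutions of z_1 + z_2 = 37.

Substitute z'_i = z_i - 1 (so z'_i >= 0). Then sum z'_i = 37 - 2 = 35.
Stars and bars: C(35+2-1, 2-1) = C(36,1).

Final answer: C(36,1) = 36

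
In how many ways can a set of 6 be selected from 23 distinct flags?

C(23,6) = 23!/(6! x 17!).

Final answer: \binom{23}{6} = 100947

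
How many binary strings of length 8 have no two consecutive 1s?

Let a(n) count valid strings. If the last bit is 0 the prefix is any valid string of length n-1; if it is 1 the string must end in 01 with a valid prefix of length n-2. So a(n) = a(n-1) + a(n-2), a(1)=2, a(2)=3.
Computing successive values: a(1)=2, a(2)=3, a(3)=5, a(4)=8, a(5)=13, a(6)=21, a(7)=34, a(8)=55.

Final answer: 55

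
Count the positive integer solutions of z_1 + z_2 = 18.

Substitute z'_i = z_i - 1 (so z'_i >= 0). Then sum z'_i = 18 - 2 = 16.
Stars and bars: C(16+2-1, 2-1) = C(17,1).

Final answer: C(17,1) = 17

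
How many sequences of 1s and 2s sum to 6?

Condition on the final move: it is a 1-step (f(n-1) ways to get there) or a 2-step (f(n-2) ways), so f(n) = f(n-1) + f(n-2), with f(1)=1, f(2)=2.
Building up term by term: f(1)=1, f(2)=2, f(3)=3, f(4)=5, f(5)=8, f(6)=13.

Final answer: 13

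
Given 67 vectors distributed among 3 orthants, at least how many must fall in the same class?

By pigeonhole with 67 objects and 3 categories: ceiling(67/3).

Final answer: 23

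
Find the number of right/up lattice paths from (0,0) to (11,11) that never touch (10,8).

Total paths to (11,11): C(22,11) = 705432.
Paths through (10,8): C(18,8) x C(4,3) = 175032.
Avoiding (10,8): 705432 - 175032.

Final answer: 530400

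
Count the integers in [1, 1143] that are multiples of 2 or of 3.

Multiples of 2: 571. Multiples of 3: 381. Of both (lcm=6): 190.
By inclusion-exclusion: 571 + 381 - 190.

Final answer: 762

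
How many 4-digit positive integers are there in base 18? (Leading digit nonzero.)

Leading digit: 17 options (nonzero). Other 3 digit(s): 18 options each.
Total: 17 x 18^3.

Final answer: 99144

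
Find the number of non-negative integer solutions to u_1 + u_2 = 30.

Stars and bars with 30 stars and 1 bars:
C(30+2-1, 2-1) = C(31,1).

Final answer: C(31,1) = 31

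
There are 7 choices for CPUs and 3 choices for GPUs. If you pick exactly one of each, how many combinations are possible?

By the multiplication principle: 7 x 3.

Final answer: 21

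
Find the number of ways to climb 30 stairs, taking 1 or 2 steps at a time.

Condition on the final move: it is a 1-step (f(n-1) ways to get there) or a 2-step (f(n-2) ways), so f(n) = f(n-1) + f(n-2), with f(1)=1, f(2)=2.
Building up term by term: f(1)=1, f(2)=2, f(3)=3, f(4)=5, f(5)=8, f(6)=13, f(7)=21, f(8)=34, f(9)=55, f(10)=89, f(11)=144, f(12)=233, f(13)=377, f(14)=610, f(15)=987, f(16)=1597, f(17)=2584, f(18)=4181, f(19)=6765, f(20)=10946, f(21)=17711, f(22)=28657, f(23)=46368, f(24)=75025, f(25)=121393, f(26)=196418, f(27)=317811, f(28)=514229, f(29)=832040, f(30)=1346269.

Final answer: 1346269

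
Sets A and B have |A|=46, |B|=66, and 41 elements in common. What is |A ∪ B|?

|A union B| = |A| + |B| - |A intersect B| = 46 + 66 - 41.

Final answer: 71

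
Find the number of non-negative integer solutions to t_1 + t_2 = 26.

Stars and bars with 26 stars and 1 bars:
C(26+2-1, 2-1) = C(27,1).

Final answer: C(27,1) = 27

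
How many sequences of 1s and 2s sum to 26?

Condition on the final move: it is a 1-step (f(n-1) ways to get there) or a 2-step (f(n-2) ways), so f(n) = f(n-1) + f(n-2), with f(1)=1, f(2)=2.
Computing successive values: f(1)=1, f(2)=2, f(3)=3, f(4)=5, f(5)=8, f(6)=13, f(7)=21, f(8)=34, f(9)=55, f(10)=89, f(11)=144, f(12)=233, f(13)=377, f(14)=610, f(15)=987, f(16)=1597, f(17)=2584, f(18)=4181, f(19)=6765, f(20)=10946, f(21)=17711, f(22)=28657, f(23)=46368, f(24)=75025, f(25)=121393, f(26)=196418.

Final answer: 196418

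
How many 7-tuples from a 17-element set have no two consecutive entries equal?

Let g(n) count such strings. g(1) = 17, and each valid string of length n-1 extends in 16 ways (any symbol but the last), so g(n) = 16 g(n-1).
Total: g(7) = 17 x 16^6.

Final answer: 17 x 16^{6} = 285212672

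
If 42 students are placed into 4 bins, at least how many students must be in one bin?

By the pigeonhole principle: ceiling(42/4).

Final answer: 11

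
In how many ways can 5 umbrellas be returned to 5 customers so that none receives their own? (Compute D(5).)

D(n) = (n-1)(D(n-1) + D(n-2)), D(0)=1, D(1)=0.
D(2) = 1 x (0 + 1) = 1
D(3) = 2 x (1 + 0) = 2
D(4) = 3 x (2 + 1) = 9
D(5) = 4 x (D(4) + D(3)) = 4 x (9 + 2)

Final answer: D(5) = 44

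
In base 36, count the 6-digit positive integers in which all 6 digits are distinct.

The leading digit has 35 choices (anything but zero); the next has 35 (anything but the first), then 34, and so on, one fewer each time.
Total: 35 x 35 x 34 x 33 x 32 x 31.

Final answer: 1363454400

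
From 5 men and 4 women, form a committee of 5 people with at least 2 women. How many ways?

Sum over valid woman counts:
C(4,2)C(5,3) = 60
C(4,3)C(5,2) = 40
C(4,4)C(5,1) = 5
Total: 60 + 40 + 5.

Final answer: 105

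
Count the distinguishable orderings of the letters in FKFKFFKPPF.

Letters (F:5, K:3, P:2). Total letters: 10.
Permutations = 10!/(5! x 3! x 2!).

Final answer: 2520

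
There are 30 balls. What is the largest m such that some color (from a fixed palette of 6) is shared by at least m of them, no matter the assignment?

There are 6 possible values for color (from a fixed palette of 6). With 30 balls and 6 categories, by pigeonhole: ceiling(30/6).

Final answer: 5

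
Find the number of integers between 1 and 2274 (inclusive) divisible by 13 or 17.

Multiples of 13: 174. Multiples of 17: 133. Of both (lcm=221): 10.
By inclusion-exclusion: 174 + 133 - 10.

Final answer: 297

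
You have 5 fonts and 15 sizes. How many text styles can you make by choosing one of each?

By the multiplication principle: 5 x 15.

Final answer: 75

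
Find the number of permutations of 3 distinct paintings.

The number of ways to arrange 3 distinct objects is 3!.

Final answer: 3! = 6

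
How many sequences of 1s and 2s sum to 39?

Condition on the final move: it is a 1-step (f(n-1) ways to get there) or a 2-step (f(n-2) ways), so f(n) = f(n-1) + f(n-2), with f(1)=1, f(2)=2.
Iterating the recurrence: f(1)=1, f(2)=2, f(3)=3, f(4)=5, f(5)=8, f(6)=13, f(7)=21, f(8)=34, f(9)=55, f(10)=89, f(11)=144, f(12)=233, f(13)=377, f(14)=610, f(15)=987, f(16)=1597, f(17)=2584, f(18)=4181, f(19)=6765, f(20)=10946, f(21)=17711, f(22)=28657, f(23)=46368, f(24)=75025, f(25)=121393, f(26)=196418, f(27)=317811, f(28)=514229, f(29)=832040, f(30)=1346269, f(31)=2178309, f(32)=3524578, f(33)=5702887, f(34)=9227465, f(35)=14930352, f(36)=24157817, f(37)=39088169, f(38)=63245986, f(39)=102334155.

Final answer: 102334155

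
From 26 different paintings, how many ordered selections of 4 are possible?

P(26,4) = 26!/(26-4)! = 26!/22!.

Final answer: P(26,4) = 358800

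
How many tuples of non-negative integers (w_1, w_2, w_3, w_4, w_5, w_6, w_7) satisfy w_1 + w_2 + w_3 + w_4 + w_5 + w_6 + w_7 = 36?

Stars and bars with 36 stars and 6 bars:
C(36+7-1, 7-1) = C(42,6).

Final answer: C(42,6) = 5245786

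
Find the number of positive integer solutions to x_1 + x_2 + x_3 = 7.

Substitute x'_i = x_i - 1 (so x'_i >= 0). Then sum x'_i = 7 - 3 = 4.
Stars and bars: C(4+3-1, 3-1) = C(6,2).

Final answer: C(6,2) = 15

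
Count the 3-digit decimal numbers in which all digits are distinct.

First digit: 9 (not 0). Second: 9 (not first). Third: 8, etc.
Total: 9 x 9 x 8.

Final answer: 648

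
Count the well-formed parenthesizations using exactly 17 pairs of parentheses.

The structures are counted by the Catalan number C_n. Here n = 17 (pairs).
C_n = C(2n,n) - C(2n,n+1), so C_{17} = C(34,17) - C(34,18) = 2333606220 - 2203961430.

Final answer: C_{17} = 129644790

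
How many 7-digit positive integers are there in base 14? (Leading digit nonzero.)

In base 14, the leading digit has 13 choices (1..13); each of the remaining 6 digits has 14 choices.
Total: 13 x 14^6.

Final answer: 97883968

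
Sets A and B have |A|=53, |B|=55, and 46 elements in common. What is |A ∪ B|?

|A union B| = |A| + |B| - |A intersect B| = 53 + 55 - 46.

Final answer: 62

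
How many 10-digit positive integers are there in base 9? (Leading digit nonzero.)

In base 9, the leading digit has 8 choices (1..8); each of the remaining 9 digits has 9 choices.
Total: 8 x 9^9.

Final answer: 3099363912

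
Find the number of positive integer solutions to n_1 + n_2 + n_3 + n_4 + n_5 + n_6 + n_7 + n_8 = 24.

Substitute n'_i = n_i - 1 (so n'_i >= 0). Then sum n'_i = 24 - 8 = 16.
Stars and bars: C(16+8-1, 8-1) = C(23,7).

Final answer: C(23,7) = 245157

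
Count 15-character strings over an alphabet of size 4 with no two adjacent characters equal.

Let g(n) count such strings. g(1) = 4, and each valid string of length n-1 extends in 3 ways (any symbol but the last), so g(n) = 3 g(n-1).
Total: g(15) = 4 x 3^14.

Final answer: 4 x 3^{14} = 19131876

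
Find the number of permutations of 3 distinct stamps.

The number of ways to arrange 3 distinct objects is 3!.

Final answer: 3! = 6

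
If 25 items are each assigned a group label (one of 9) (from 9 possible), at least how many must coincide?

There are 9 possible values for group label (one of 9). With 25 items and 9 categories, by pigeonhole: ceiling(25/9).

Final answer: 3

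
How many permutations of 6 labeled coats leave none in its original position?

D(n) = (n-1)(D(n-1) + D(n-2)), D(0)=1, D(1)=0.
D(2) = 1 x (0 + 1) = 1
D(3) = 2 x (1 + 0) = 2
D(4) = 3 x (2 + 1) = 9
D(5) = 4 x (9 + 2) = 44
D(6) = 5 x (D(5) + D(4)) = 5 x (44 + 9)

Final answer: D(6) = 265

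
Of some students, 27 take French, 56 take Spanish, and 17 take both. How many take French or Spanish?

|A union B| = |A| + |B| - |A intersect B| = 27 + 56 - 17.

Final answer: 66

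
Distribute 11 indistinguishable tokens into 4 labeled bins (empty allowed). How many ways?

Stars and bars: C(n+k-1, k-1) = C(14,3).

Final answer: C(14,3) = 364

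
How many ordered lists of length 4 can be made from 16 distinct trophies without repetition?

P(16,4) = 16!/(16-4)! = 16!/12!.

Final answer: P(16,4) = 43680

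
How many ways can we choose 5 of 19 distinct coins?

C(19,5) = 19!/(5! x 14!).

Final answer: \binom{19}{5} = 11628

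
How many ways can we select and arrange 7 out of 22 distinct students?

P(22,7) = 22!/(22-7)! = 22!/15!.

Final answer: P(22,7) = 859541760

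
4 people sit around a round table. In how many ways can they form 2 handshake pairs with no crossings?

This is counted by the nth Catalan number C_n. Here n = 4/2 = 2.
C_n = C(2n,n)/(n+1), so C_{2} = C(4,2)/3 = 6/3.

Final answer: C_{2} = 2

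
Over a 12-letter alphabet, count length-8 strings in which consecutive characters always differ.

Let g(n) count such strings. g(1) = 12, and each valid string of length n-1 extends in 11 ways (any symbol but the last), so g(n) = 11 g(n-1).
Total: g(8) = 12 x 11^7.

Final answer: 12 x 11^{7} = 233846052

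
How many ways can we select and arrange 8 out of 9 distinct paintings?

P(9,8) = 9!/(9-8)! = 9!/1!.

Final answer: P(9,8) = 362880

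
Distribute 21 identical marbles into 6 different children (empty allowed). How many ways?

Stars and bars: C(n+k-1, k-1) = C(26,5).

Final answer: C(26,5) = 65780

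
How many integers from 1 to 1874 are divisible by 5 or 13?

Multiples of 5: 374. Multiples of 13: 144. Of both (lcm=65): 28.
By inclusion-exclusion: 374 + 144 - 28.

Final answer: 490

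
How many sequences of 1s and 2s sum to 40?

Let f(n) count the ways. The last step is size 1 or 2, so f(n) = f(n-1) + f(n-2) with f(1)=1, f(2)=2.
Building up term by term: f(1)=1, f(2)=2, f(3)=3, f(4)=5, f(5)=8, f(6)=13, f(7)=21, f(8)=34, f(9)=55, f(10)=89, f(11)=144, f(12)=233, f(13)=377, f(14)=610, f(15)=987, f(16)=1597, f(17)=2584, f(18)=4181, f(19)=6765, f(20)=10946, f(21)=17711, f(22)=28657, f(23)=46368, f(24)=75025, f(25)=121393, f(26)=196418, f(27)=317811, f(28)=514229, f(29)=832040, f(30)=1346269, f(31)=2178309, f(32)=3524578, f(33)=5702887, f(34)=9227465, f(35)=14930352, f(36)=24157817, f(37)=39088169, f(38)=63245986, f(39)=102334155, f(40)=165580141.

Final answer: 165580141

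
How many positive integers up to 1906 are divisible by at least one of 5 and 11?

Multiples of 5: 381. Multiples of 11: 173. Of both (lcm=55): 34.
By inclusion-exclusion: 381 + 173 - 34.

Final answer: 520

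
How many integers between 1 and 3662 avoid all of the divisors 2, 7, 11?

|div by 2|=1831, |div by 7|=523, |div by 11|=332.
|div by 2&7|=261, |div by 2&11|=166, |div by 7&11|=47, |div by all|=23.
By inclusion-exclusion, divisible by at least one: 1831+523+332-261-166-47+23 = 2235.
Not divisible by any: 3662 - 2235.

Final answer: 1427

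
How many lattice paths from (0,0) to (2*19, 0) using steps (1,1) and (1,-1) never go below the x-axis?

Total monotonic paths to (19,19): C(38,19) = 35345263800.
Paths that cross above y=x (reflection bijection): C(38,20) = 33578000610.
Valid Dyck paths: 35345263800 - 33578000610.
(These counts are the Catalan numbers.)

Final answer: C_{19} = 1767263190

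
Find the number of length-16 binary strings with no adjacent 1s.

A valid string ends in 0 (append to any length-(n-1) valid string) or in 01 (append to any length-(n-2) valid string), so a(n) = a(n-1) + a(n-2) with a(1)=2, a(2)=3.
Iterating the recurrence: a(1)=2, a(2)=3, a(3)=5, a(4)=8, a(5)=13, a(6)=21, a(7)=34, a(8)=55, a(9)=89, a(10)=144, a(11)=233, a(12)=377, a(13)=610, a(14)=987, a(15)=1597, a(16)=2584.

Final answer: 2584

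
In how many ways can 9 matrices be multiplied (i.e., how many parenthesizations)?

This is a standard Catalan-number count: the answer is C_n. Here n = 9 - 1 = 8.
C_n = (2n)!/(n!(n+1)!), so C_{8} = 16!/(8! x 9!) = C(16,8)/9 = 12870/9.

Final answer: C_{8} = 1430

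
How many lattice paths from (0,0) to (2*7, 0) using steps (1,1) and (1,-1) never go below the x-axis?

Total monotonic paths to (7,7): C(14,7) = 3432.
Reflecting each bad path at its first crossing gives a bijection with paths to (6,8): C(14,8) = 3003.
Valid Dyck paths: 3432 - 3003.
(These counts are the Catalan numbers.)

Final answer: C_{7} = 429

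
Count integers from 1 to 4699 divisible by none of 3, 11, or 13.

|div by 3|=1566, |div by 11|=427, |div by 13|=361.
|div by 3&11|=142, |div by 3&13|=120, |div by 11&13|=32, |div by all|=10.
By inclusion-exclusion, divisible by at least one: 1566+427+361-142-120-32+10 = 2070.
Not divisible by any: 4699 - 2070.

Final answer: 2629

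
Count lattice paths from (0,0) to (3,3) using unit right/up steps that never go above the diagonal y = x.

Total monotonic paths to (3,3): C(6,3) = 20.
By the reflection principle, paths that go above the diagonal number C(6,4) = 15.
Valid Dyck paths: 20 - 15.
(These counts are the Catalan numbers.)

Final answer: C_{3} = 5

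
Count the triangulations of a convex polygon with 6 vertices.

This is a standard Catalan-number count: the answer is C_n. Here n = 6 - 2 = 4.
C_n = C(2n,n) - C(2n,n+1), so C_{4} = C(8,4) - C(8,5) = 70 - 56.

Final answer: C_{4} = 14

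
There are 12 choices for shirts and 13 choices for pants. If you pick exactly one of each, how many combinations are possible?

By the multiplication principle: 12 x 13.

Final answer: 156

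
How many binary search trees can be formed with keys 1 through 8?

The structures are counted by the Catalan number C_n. Here n = 8.
Using C_0 = 1 and C_(k+1) = C_k x 2(2k+1)/(k+2), build up term by term: C_1=1, C_2=2, C_3=5, C_4=14, C_5=42, C_6=132, C_7=429, C_8=1430.

Final answer: C_{8} = 1430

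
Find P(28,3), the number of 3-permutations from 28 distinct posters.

P(28,3) = 28!/(28-3)! = 28!/25!.

Final answer: P(28,3) = 19656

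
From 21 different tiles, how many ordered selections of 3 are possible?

P(21,3) = 21!/(21-3)! = 21!/18!.

Final answer: P(21,3) = 7980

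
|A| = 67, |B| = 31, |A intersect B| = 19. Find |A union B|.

|A union B| = |A| + |B| - |A intersect B| = 67 + 31 - 19.

Final answer: 79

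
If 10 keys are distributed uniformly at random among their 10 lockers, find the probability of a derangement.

Use the recurrence D(n) = (n-1)(D(n-1) + D(n-2)) with D(0)=1, D(1)=0.
Building up: D(2)=1, D(3)=2, D(4)=9, D(5)=44, D(6)=265, D(7)=1854, D(8)=14833, D(9)=133496, D(10)=1334961.
Total arrangements: 10! = 3628800.
Probability = D(10)/10! = 16481/44800.

Final answer: D(10)/10! = 1334961/3628800 = 0.367879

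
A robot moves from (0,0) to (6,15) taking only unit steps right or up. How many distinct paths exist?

Each path has 6 right steps and 15 up steps in some order (21 steps total).
Choose which 15 of the 21 steps are up: C(21,15).

Final answer: C(21,15) = 54264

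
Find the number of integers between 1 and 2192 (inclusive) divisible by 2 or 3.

Multiples of 2: 1096. Multiples of 3: 730. Of both (lcm=6): 365.
By inclusion-exclusion: 1096 + 730 - 365.

Final answer: 1461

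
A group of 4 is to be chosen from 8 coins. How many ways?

C(8,4) = 8!/(4! x (8-4)!).

Final answer: C(8,4) = 70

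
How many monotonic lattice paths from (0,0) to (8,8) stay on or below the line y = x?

Total monotonic paths to (8,8): C(16,8) = 12870.
Reflecting each bad path at its first crossing gives a bijection with paths to (7,9): C(16,9) = 11440.
Valid Dyck paths: 12870 - 11440.
(Equivalently, C_{8} = C(16,8)/9 = 12870/9.)

Final answer: C_{8} = 1430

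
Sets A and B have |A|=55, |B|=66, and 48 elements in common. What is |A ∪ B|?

|A union B| = |A| + |B| - |A intersect B| = 55 + 66 - 48.

Final answer: 73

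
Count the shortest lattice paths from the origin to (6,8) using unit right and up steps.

Each path has 6 right steps and 8 up steps in some order (14 steps total).
Choose which 8 of the 14 steps are up: C(14,8).

Final answer: C(14,8) = 3003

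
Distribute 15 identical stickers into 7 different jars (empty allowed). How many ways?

Stars and bars: C(n+k-1, k-1) = C(21,6).

Final answer: C(21,6) = 54264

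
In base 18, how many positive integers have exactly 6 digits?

Leading digit: 17 options (nonzero). Other 5 digit(s): 18 options each.
Total: 17 x 18^5.

Final answer: 32122656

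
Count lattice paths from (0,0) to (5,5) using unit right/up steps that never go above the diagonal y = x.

Total monotonic paths to (5,5): C(10,5) = 252.
By the reflection principle, paths that go above the diagonal number C(10,6) = 210.
Valid Dyck paths: 252 - 210.
(Check: C(10,5) - C(10,6) = C(10,5)/6, the Catalan number C_{5}.)

Final answer: C_{5} = 42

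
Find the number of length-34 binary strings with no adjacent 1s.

A valid string ends in 0 (append to any length-(n-1) valid string) or in 01 (append to any length-(n-2) valid string), so a(n) = a(n-1) + a(n-2) with a(1)=2, a(2)=3.
Iterating the recurrence: a(1)=2, a(2)=3, a(3)=5, a(4)=8, a(5)=13, a(6)=21, a(7)=34, a(8)=55, a(9)=89, a(10)=144, a(11)=233, a(12)=377, a(13)=610, a(14)=987, a(15)=1597, a(16)=2584, a(17)=4181, a(18)=6765, a(19)=10946, a(20)=17711, a(21)=28657, a(22)=46368, a(23)=75025, a(24)=121393, a(25)=196418, a(26)=317811, a(27)=514229, a(28)=832040, a(29)=1346269, a(30)=2178309, a(31)=3524578, a(32)=5702887, a(33)=9227465, a(34)=14930352.

Final answer: 14930352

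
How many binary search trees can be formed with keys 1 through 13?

This is counted by the nth Catalan number C_n. Here n = 13.
Using C_0 = 1 and C_(k+1) = C_k x 2(2k+1)/(k+2), build up term by term: C_1=1, C_2=2, C_3=5, C_4=14, C_5=42, C_6=132, C_7=429, C_8=1430, C_9=4862, C_10=16796, C_11=58786, C_12=208012, C_13=742900.

Final answer: C_{13} = 742900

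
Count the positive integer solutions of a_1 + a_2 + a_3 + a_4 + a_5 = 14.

Substitute a'_i = a_i - 1 (so a'_i >= 0). Then sum a'_i = 14 - 5 = 9.
Stars and bars: C(9+5-1, 5-1) = C(13,4).

Final answer: C(13,4) = 715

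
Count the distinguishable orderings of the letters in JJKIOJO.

Letters (I:1, J:3, K:1, O:2). Total letters: 7.
Permutations = 7!/(3! x 2!).

Final answer: 420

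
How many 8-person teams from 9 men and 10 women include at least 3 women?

Sum over valid woman counts:
C(10,3)C(9,5) = 15120
C(10,4)C(9,4) = 26460
C(10,5)C(9,3) = 21168
C(10,6)C(9,2) = 7560
C(10,7)C(9,1) = 1080
C(10,8)C(9,0) = 45
Total: 15120 + 26460 + 21168 + 7560 + 1080 + 45.

Final answer: 71433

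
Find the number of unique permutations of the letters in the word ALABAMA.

Letters (A:4, B:1, L:1, M:1). Total letters: 7.
Permutations = 7!/(4!).

Final answer: 210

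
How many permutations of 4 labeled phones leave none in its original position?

D(n) = (n-1)(D(n-1) + D(n-2)), D(0)=1, D(1)=0.
D(2) = 1 x (0 + 1) = 1
D(3) = 2 x (1 + 0) = 2
D(4) = 3 x (D(3) + D(2)) = 3 x (2 + 1)

Final answer: D(4) = 9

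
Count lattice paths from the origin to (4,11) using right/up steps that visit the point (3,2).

Paths (0,0)->(3,2): C(5,2) = 10.
Paths (3,2)->(4,11): C(10,9) = 10.
By multiplication principle: 10 x 10.

Final answer: 100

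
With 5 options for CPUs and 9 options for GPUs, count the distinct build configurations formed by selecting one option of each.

By the multiplication principle: 5 x 9.

Final answer: 45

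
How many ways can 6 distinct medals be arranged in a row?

The number of ways to arrange 6 distinct objects is 6!.

Final answer: 6! = 720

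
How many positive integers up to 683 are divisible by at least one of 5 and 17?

Multiples of 5: 136. Multiples of 17: 40. Of both (lcm=85): 8.
By inclusion-exclusion: 136 + 40 - 8.

Final answer: 168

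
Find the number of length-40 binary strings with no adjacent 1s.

Let a(n) count valid strings. If the last bit is 0 the prefix is any valid string of length n-1; if it is 1 the string must end in 01 with a valid prefix of length n-2. So a(n) = a(n-1) + a(n-2), a(1)=2, a(2)=3.
Iterating the recurrence: a(1)=2, a(2)=3, a(3)=5, a(4)=8, a(5)=13, a(6)=21, a(7)=34, a(8)=55, a(9)=89, a(10)=144, a(11)=233, a(12)=377, a(13)=610, a(14)=987, a(15)=1597, a(16)=2584, a(17)=4181, a(18)=6765, a(19)=10946, a(20)=17711, a(21)=28657, a(22)=46368, a(23)=75025, a(24)=121393, a(25)=196418, a(26)=317811, a(27)=514229, a(28)=832040, a(29)=1346269, a(30)=2178309, a(31)=3524578, a(32)=5702887, a(33)=9227465, a(34)=14930352, a(35)=24157817, a(36)=39088169, a(37)=63245986, a(38)=102334155, a(39)=165580141, a(40)=267914296.

Final answer: 267914296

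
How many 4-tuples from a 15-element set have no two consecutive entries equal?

First character: 15 choices. Each subsequent: 14 choices (must differ from the previous one).
Total: 15 x 14^3.

Final answer: 15 x 14^{3} = 41160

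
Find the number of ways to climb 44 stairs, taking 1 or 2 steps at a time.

Condition on the final move: it is a 1-step (f(n-1) ways to get there) or a 2-step (f(n-2) ways), so f(n) = f(n-1) + f(n-2), with f(1)=1, f(2)=2.
Computing successive values: f(1)=1, f(2)=2, f(3)=3, f(4)=5, f(5)=8, f(6)=13, f(7)=21, f(8)=34, f(9)=55, f(10)=89, f(11)=144, f(12)=233, f(13)=377, f(14)=610, f(15)=987, f(16)=1597, f(17)=2584, f(18)=4181, f(19)=6765, f(20)=10946, f(21)=17711, f(22)=28657, f(23)=46368, f(24)=75025, f(25)=121393, f(26)=196418, f(27)=317811, f(28)=514229, f(29)=832040, f(30)=1346269, f(31)=2178309, f(32)=3524578, f(33)=5702887, f(34)=9227465, f(35)=14930352, f(36)=24157817, f(37)=39088169, f(38)=63245986, f(39)=102334155, f(40)=165580141, f(41)=267914296, f(42)=433494437, f(43)=701408733, f(44)=1134903170.

Final answer: 1134903170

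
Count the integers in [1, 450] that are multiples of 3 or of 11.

Multiples of 3: 150. Multiples of 11: 40. Of both (lcm=33): 13.
By inclusion-exclusion: 150 + 40 - 13.

Final answer: 177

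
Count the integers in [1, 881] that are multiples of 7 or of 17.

Multiples of 7: 125. Multiples of 17: 51. Of both (lcm=119): 7.
By inclusion-exclusion: 125 + 51 - 7.

Final answer: 169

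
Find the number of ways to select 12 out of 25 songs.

C(25,12) = 25!/(12! x 13!).

Final answer: \binom{25}{12} = 5200300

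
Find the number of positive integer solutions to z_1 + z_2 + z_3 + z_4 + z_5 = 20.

Substitute z'_i = z_i - 1 (so z'_i >= 0). Then sum z'_i = 20 - 5 = 15.
Stars and bars: C(15+5-1, 5-1) = C(19,4).

Final answer: C(19,4) = 3876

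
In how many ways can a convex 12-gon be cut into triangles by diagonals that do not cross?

This is a standard Catalan-number count: the answer is C_n. Here n = 12 - 2 = 10.
C_n = C(2n,n) - C(2n,n+1), so C_{10} = C(20,10) - C(20,11) = 184756 - 167960.

Final answer: C_{10} = 16796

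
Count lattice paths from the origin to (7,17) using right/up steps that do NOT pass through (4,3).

Total paths to (7,17): C(24,17) = 346104.
Paths through (4,3): C(7,3) x C(17,14) = 23800.
Avoiding (4,3): 346104 - 23800.

Final answer: 322304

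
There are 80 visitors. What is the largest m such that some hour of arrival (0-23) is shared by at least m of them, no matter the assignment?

There are 24 possible values for hour of arrival (0-23). With 80 visitors and 24 categories, by pigeonhole: ceiling(80/24).

Final answer: 4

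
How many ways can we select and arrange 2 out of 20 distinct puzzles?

P(20,2) = 20!/(20-2)! = 20!/18!.

Final answer: P(20,2) = 380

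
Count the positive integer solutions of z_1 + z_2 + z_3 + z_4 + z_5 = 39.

Substitute z'_i = z_i - 1 (so z'_i >= 0). Then sum z'_i = 39 - 5 = 34.
Stars and bars: C(34+5-1, 5-1) = C(38,4).

Final answer: C(38,4) = 73815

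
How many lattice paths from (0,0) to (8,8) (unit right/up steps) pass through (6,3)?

Paths (0,0)->(6,3): C(9,3) = 84.
Paths (6,3)->(8,8): C(7,5) = 21.
By multiplication principle: 84 x 21.

Final answer: 1764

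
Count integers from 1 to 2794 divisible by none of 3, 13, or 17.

|div by 3|=931, |div by 13|=214, |div by 17|=164.
|div by 3&13|=71, |div by 3&17|=54, |div by 13&17|=12, |div by all|=4.
By inclusion-exclusion, divisible by at least one: 931+214+164-71-54-12+4 = 1176.
Not divisible by any: 2794 - 1176.

Final answer: 1618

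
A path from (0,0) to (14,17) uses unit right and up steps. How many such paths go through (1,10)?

Paths (0,0)->(1,10): C(11,10) = 11.
Paths (1,10)->(14,17): C(20,7) = 77520.
By multiplication principle: 11 x 77520.

Final answer: 852720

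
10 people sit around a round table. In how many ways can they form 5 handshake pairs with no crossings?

This is counted by the nth Catalan number C_n. Here n = 10/2 = 5.
C_n = (2n)!/(n!(n+1)!), so C_{5} = 10!/(5! x 6!) = C(10,5)/6 = 252/6.

Final answer: C_{5} = 42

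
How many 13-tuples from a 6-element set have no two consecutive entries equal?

Let g(n) count such strings. g(1) = 6, and each valid string of length n-1 extends in 5 ways (any symbol but the last), so g(n) = 5 g(n-1).
Total: g(13) = 6 x 5^12.

Final answer: 6 x 5^{12} = 1464843750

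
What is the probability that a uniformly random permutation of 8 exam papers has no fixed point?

Use the recurrence D(n) = (n-1)(D(n-1) + D(n-2)) with D(0)=1, D(1)=0.
Building up: D(2)=1, D(3)=2, D(4)=9, D(5)=44, D(6)=265, D(7)=1854, D(8)=14833.
Total arrangements: 8! = 40320.
Probability = D(8)/8! = 2119/5760.

Final answer: D(8)/8! = 14833/40320 = 0.367882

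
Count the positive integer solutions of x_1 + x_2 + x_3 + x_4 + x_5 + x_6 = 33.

Substitute x'_i = x_i - 1 (so x'_i >= 0). Then sum x'_i = 33 - 6 = 27.
Stars and bars: C(27+6-1, 6-1) = C(32,5).

Final answer: C(32,5) = 201376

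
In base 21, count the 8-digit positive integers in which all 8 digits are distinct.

The leading digit has 20 choices (anything but zero); the next has 20 (anything but the first), then 19, and so on, one fewer each time.
Total: 20 x 20 x 19 x 18 x 17 x 16 x 15 x 14.

Final answer: 7814016000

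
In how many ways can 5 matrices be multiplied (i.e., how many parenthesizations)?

The structures are counted by the Catalan number C_n. Here n = 5 - 1 = 4.
C_n = C(2n,n)/(n+1), so C_{4} = C(8,4)/5 = 70/5.

Final answer: C_{4} = 14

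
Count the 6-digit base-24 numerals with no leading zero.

Leading digit: 23 options (nonzero). Other 5 digit(s): 24 options each.
Total: 23 x 24^5.

Final answer: 183140352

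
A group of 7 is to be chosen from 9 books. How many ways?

C(9,7) = 9!/(7! x 2!).

Final answer: \binom{9}{7} = 36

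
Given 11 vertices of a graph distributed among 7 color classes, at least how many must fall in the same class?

By pigeonhole with 11 objects and 7 categories: ceiling(11/7).

Final answer: 2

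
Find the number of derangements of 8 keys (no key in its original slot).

Derangements satisfy D(n) = (n-1)(D(n-1) + D(n-2)), starting from D(0)=1, D(1)=0.
D(2) = 1 x (0 + 1) = 1
D(3) = 2 x (1 + 0) = 2
D(4) = 3 x (2 + 1) = 9
D(5) = 4 x (9 + 2) = 44
D(6) = 5 x (44 + 9) = 265
D(7) = 6 x (265 + 44) = 1854
D(8) = 7 x (D(7) + D(6)) = 7 x (1854 + 265)

Final answer: D(8) = 14833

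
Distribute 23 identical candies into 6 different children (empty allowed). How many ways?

Stars and bars: C(n+k-1, k-1) = C(28,5).

Final answer: C(28,5) = 98280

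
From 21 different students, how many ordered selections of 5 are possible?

P(21,5) = 21!/(21-5)! = 21!/16!.

Final answer: P(21,5) = 2441880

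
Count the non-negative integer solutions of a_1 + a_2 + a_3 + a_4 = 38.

Stars and bars with 38 stars and 3 bars:
C(38+4-1, 4-1) = C(41,3).

Final answer: C(41,3) = 10660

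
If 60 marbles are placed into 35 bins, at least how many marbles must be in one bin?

By the pigeonhole principle: ceiling(60/35).

Final answer: 2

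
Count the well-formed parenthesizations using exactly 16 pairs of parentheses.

The structures are counted by the Catalan number C_n. Here n = 16 (pairs).
C_n = C(2n,n) - C(2n,n+1), so C_{16} = C(32,16) - C(32,17) = 601080390 - 565722720.

Final answer: C_{16} = 35357670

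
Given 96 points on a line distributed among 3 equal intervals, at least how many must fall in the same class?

By pigeonhole with 96 objects and 3 categories: ceiling(96/3).

Final answer: 32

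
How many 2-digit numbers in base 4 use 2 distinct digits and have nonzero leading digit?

First digit: 3 (nonzero). Second: 3 (not first). Third: 2, etc.
Total: 3 x 3.

Final answer: 9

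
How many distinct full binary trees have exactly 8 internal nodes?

This is counted by the nth Catalan number C_n. Here n = 8.
C_n = C(2n,n) - C(2n,n+1), so C_{8} = C(16,8) - C(16,9) = 12870 - 11440.

Final answer: C_{8} = 1430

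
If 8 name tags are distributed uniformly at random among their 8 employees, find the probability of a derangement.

Use the recurrence D(n) = (n-1)(D(n-1) + D(n-2)) with D(0)=1, D(1)=0.
Building up: D(2)=1, D(3)=2, D(4)=9, D(5)=44, D(6)=265, D(7)=1854, D(8)=14833.
Total arrangements: 8! = 40320.
Probability = D(8)/8! = 2119/5760.

Final answer: D(8)/8! = 14833/40320 = 0.367882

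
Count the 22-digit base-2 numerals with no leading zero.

These are the integers in [2^21, 2^22), so the count is 2^22 - 2^21 = 1 x 2^21.

Final answer: 2097152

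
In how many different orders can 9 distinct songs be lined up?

The number of ways to arrange 9 distinct objects is 9!.

Final answer: 9! = 362880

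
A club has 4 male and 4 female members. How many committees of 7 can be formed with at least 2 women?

Sum over valid woman counts:
C(4,3)C(4,4) = 4
C(4,4)C(4,3) = 4
Total: 4 + 4.

Final answer: 8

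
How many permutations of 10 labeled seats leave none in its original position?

Derangements satisfy D(n) = (n-1)(D(n-1) + D(n-2)), starting from D(0)=1, D(1)=0.
D(2) = 1 x (0 + 1) = 1
D(3) = 2 x (1 + 0) = 2
D(4) = 3 x (2 + 1) = 9
D(5) = 4 x (9 + 2) = 44
D(6) = 5 x (44 + 9) = 265
D(7) = 6 x (265 + 44) = 1854
D(8) = 7 x (1854 + 265) = 14833
D(9) = 8 x (14833 + 1854) = 133496
D(10) = 9 x (D(9) + D(8)) = 9 x (133496 + 14833)

Final answer: D(10) = 1334961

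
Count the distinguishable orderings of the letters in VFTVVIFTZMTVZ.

Letters (F:2, I:1, M:1, T:3, V:4, Z:2). Total letters: 13.
Permutations = 13!/(4! x 3! x 2! x 2!).

Final answer: 10810800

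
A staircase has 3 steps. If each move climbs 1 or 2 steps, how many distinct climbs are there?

Let f(n) be the number of climbs. Removing the last move (1 or 2 steps) gives f(n) = f(n-1) + f(n-2); base cases f(1)=1, f(2)=2.
Iterating the recurrence: f(1)=1, f(2)=2, f(3)=3.

Final answer: 3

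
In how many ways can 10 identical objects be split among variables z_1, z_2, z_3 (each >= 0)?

Stars and bars with 10 stars and 2 bars:
C(10+3-1, 3-1) = C(12,2).

Final answer: C(12,2) = 66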